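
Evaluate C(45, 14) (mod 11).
0

Using Lucas' theorem:
Write n=45 and k=14 in base 11:
n in base 11: [4, 1]
k in base 11: [1, 3]
C(45,14) mod 11 = ∏ C(n_i, k_i) mod 11
Digit binomials (mod 11): C(4,1) = 4; C(1,3) = 0 (k_i > n_i)
Product: 4 × 0 = 0 ≡ 0 (mod 11)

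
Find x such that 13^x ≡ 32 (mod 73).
8

Baby-step giant-step with step n = ⌈√73⌉ = 9.
Baby steps 13^j mod 73 (j:value) for j=0..8: 0:1, 1:13, 2:23, 3:7, 4:18, 5:15, 6:49, 7:53, 8:32.
h = 32 is already in the table at j=8, so x = 8.
Check: 13^8 ≡ 32 (mod 73).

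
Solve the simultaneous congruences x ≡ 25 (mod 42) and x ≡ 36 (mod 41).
487

Using Chinese Remainder Theorem:
M = 42 × 41 = 1722
M1 = 41, M2 = 42
y1 = 41^(-1) mod 42 = 41
y2 = 42^(-1) mod 41 = 1
x = (25×41×41 + 36×42×1) mod 1722 = 487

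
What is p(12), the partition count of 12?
77

p(n) counts ways to write n as a sum of positive integers (order ignored).
Euler's pentagonal recurrence: p(k) = p(k-1) + p(k-2) - p(k-5) - p(k-7) + p(k-12) + p(k-15) - ... (offsets j(3j∓1)/2, signs ++--, p(0)=1, p(<0)=0).
DP table for k = 0..11: p(0)=1, p(1)=1, p(2)=2, p(3)=3, p(4)=5, p(5)=7, p(6)=11, p(7)=15, p(8)=22, p(9)=30, p(10)=42, p(11)=56.
Final step: p(12) = p(11) + p(10) - p(7) - p(5) + p(0)
= 56 + 42 - 15 - 7 + 1
= 77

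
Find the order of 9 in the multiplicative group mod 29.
14

29 is prime, so ord(9) divides φ(29) = 28.
Divisors of 28: 1, 2, 4, 7, 14, 28.
Repeated squaring: 9^1 ≡ 9, 9^2 ≡ 23, 9^4 ≡ 7, 9^8 ≡ 20, 9^16 ≡ 23 (mod 29).
Test 9^d mod 29 for each divisor d in increasing order:
9^1 ≡ 9
9^2 ≡ 23
9^4 ≡ 7
9^7 = 9^4·9^2·9^1 ≡ 28
9^14 = 9^8·9^4·9^2 ≡ 1  ← first divisor giving 1
The order is 14.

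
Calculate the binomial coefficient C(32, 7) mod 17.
9

Using Lucas' theorem:
Write n=32 and k=7 in base 17:
n in base 17: [1, 15]
k in base 17: [0, 7]
C(32,7) mod 17 = ∏ C(n_i, k_i) mod 17
Digit binomials (mod 17): C(1,0) = 1; C(15,7) = 6435 ≡ 9
Product: 1 × 9 = 9 ≡ 9 (mod 17)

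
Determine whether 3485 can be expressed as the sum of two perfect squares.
2² + 59² (a=2, b=59)

Factorization: 3485 = 5 × 17 × 41
By Fermat: n is sum of two squares iff every prime p ≡ 3 (mod 4) appears to even power.
All primes ≡ 3 (mod 4) appear to even power.
Search a = 0, 1, 2, … for 3485 - a² a perfect square: first hit at a = 2: 3485 - 4 = 3481 = 59².
3485 = 2² + 59² = 4 + 3481 ✓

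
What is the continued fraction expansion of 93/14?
[6; 1, 1, 1, 4]

Euclidean algorithm steps:
93 = 6 × 14 + 9
14 = 1 × 9 + 5
9 = 1 × 5 + 4
5 = 1 × 4 + 1
4 = 4 × 1 + 0
Continued fraction: [6; 1, 1, 1, 4]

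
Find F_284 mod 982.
447

Matrix identity: Q^n = [[F_(n+1), F_n], [F_n, F_(n-1)]] with Q = [[1,1],[1,0]].
n = 284 = 100011100₂. Square-and-multiply, entries mod 982:
Q^1 = [[1,1],[1,0]]
Q^2 = (Q^1)² = [[2,1],[1,1]]
Q^4 = (Q^2)² = [[5,3],[3,2]]
Q^8 = (Q^4)² = [[34,21],[21,13]]
Q^17 = (Q^8)²·Q = [[620,615],[615,5]]
Q^35 = (Q^17)²·Q = [[24,593],[593,413]]
Q^71 = (Q^35)²·Q = [[562,669],[669,875]]
Q^142 = (Q^71)² = [[391,957],[957,416]]
Q^284 = (Q^142)² = [[314,447],[447,849]]
F_284 mod 982 = Q^284[0][1] = 447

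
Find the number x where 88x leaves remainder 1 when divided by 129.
22

gcd(88, 129) = 1, so the inverse exists.
Extended Euclidean algorithm on (129, 88):
129 = 1 × 88 + 41  ⟹  41 = (1)·129 + (-1)·88
88 = 2 × 41 + 6  ⟹  6 = (-2)·129 + (3)·88
41 = 6 × 6 + 5  ⟹  5 = (13)·129 + (-19)·88
6 = 1 × 5 + 1  ⟹  1 = (-15)·129 + (22)·88
So (22)·88 ≡ 1 (mod 129), i.e. 88^(-1) ≡ 22 (mod 129).
Check: 88 × 22 = 1936 ≡ 1 (mod 129)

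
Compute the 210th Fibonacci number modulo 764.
80

Matrix identity: Q^n = [[F_(n+1), F_n], [F_n, F_(n-1)]] with Q = [[1,1],[1,0]].
n = 210 = 11010010₂. Square-and-multiply, entries mod 764:
Q^1 = [[1,1],[1,0]]
Q^3 = (Q^1)²·Q = [[3,2],[2,1]]
Q^6 = (Q^3)² = [[13,8],[8,5]]
Q^13 = (Q^6)²·Q = [[377,233],[233,144]]
Q^26 = (Q^13)² = [[70,681],[681,153]]
Q^52 = (Q^26)² = [[329,591],[591,502]]
Q^105 = (Q^52)²·Q = [[519,650],[650,633]]
Q^210 = (Q^105)² = [[441,80],[80,361]]
F_210 mod 764 = Q^210[0][1] = 80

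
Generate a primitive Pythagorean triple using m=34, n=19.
(795, 1292, 1517)

Euclid's formula: a = m² - n², b = 2mn, c = m² + n²
m = 34, n = 19
a = 34² - 19² = 1156 - 361 = 795
b = 2 × 34 × 19 = 1292
c = 34² + 19² = 1156 + 361 = 1517
Verification: 795² + 1292² = 632025 + 1669264 = 2301289 = 1517² ✓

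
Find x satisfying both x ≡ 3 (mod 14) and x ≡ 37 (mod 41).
283

Using Chinese Remainder Theorem:
M = 14 × 41 = 574
M1 = 41, M2 = 14
y1 = 41^(-1) mod 14 = 13
y2 = 14^(-1) mod 41 = 3
x = (3×41×13 + 37×14×3) mod 574 = 283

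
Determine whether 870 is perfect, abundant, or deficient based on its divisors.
abundant

Proper divisors of 870: sum = 1 + 2 + 3 + 5 + 6 + 10 + 15 + 29 + 30 + 58 + 87 + 145 + 174 + 290 + 435 = 1290
Since 1290 > 870, 870 is abundant.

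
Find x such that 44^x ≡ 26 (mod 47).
21

Baby-step giant-step with step n = ⌈√47⌉ = 7.
Baby steps 44^j mod 47 (j:value) for j=0..6: 0:1, 1:44, 2:9, 3:20, 4:34, 5:39, 6:24.
Giant-step multiplier: 44^(-7) ≡ 44^(46-7) = 44^39 ≡ 15 (mod 47).
Giant steps γ_i = 26·15^i mod 47: γ_0=26, γ_1=14, γ_2=22, γ_3=1 (in table at j=0).
x = i·n + j = 3·7 + 0 = 21.
Check: 44^21 ≡ 26 (mod 47).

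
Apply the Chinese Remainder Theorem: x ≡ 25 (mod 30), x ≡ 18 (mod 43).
835

Using Chinese Remainder Theorem:
M = 30 × 43 = 1290
M1 = 43, M2 = 30
y1 = 43^(-1) mod 30 = 7
y2 = 30^(-1) mod 43 = 33
x = (25×43×7 + 18×30×33) mod 1290 = 835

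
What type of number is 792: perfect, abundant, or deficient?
abundant

Proper divisors of 792: sum = 1 + 2 + 3 + 4 + 6 + 8 + 9 + 11 + ... + 132 + 198 + 264 + 396 (23 divisors) = 1548
Since 1548 > 792, 792 is abundant.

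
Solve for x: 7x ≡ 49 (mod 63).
x ≡ 7 (mod 9)

gcd(7, 63) = 7, which divides 49, so solutions exist.
Divide through by 7: x ≡ 7 (mod 9).
The coefficient of x is now 1, so x ≡ 7 (mod 9).
Check: 7 × 7 = 49 ≡ 49 (mod 63).
x ≡ 7 (mod 9), giving 7 solutions mod 63.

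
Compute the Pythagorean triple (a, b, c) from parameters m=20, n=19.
(39, 760, 761)

Euclid's formula: a = m² - n², b = 2mn, c = m² + n²
m = 20, n = 19
a = 20² - 19² = 400 - 361 = 39
b = 2 × 20 × 19 = 760
c = 20² + 19² = 400 + 361 = 761
Verification: 39² + 760² = 1521 + 577600 = 579121 = 761² ✓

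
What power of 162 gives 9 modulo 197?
150

Baby-step giant-step with step n = ⌈√197⌉ = 15.
Baby steps 162^j mod 197 (j:value) for j=0..14: 0:1, 1:162, 2:43, 3:71, 4:76, 5:98, 6:116, 7:77, 8:63, 9:159, 10:148, 11:139, 12:60, 13:67, 14:19.
Giant-step multiplier: 162^(-15) ≡ 162^(196-15) = 162^181 ≡ 189 (mod 197).
Giant steps γ_i = 9·189^i mod 197: γ_0=9, γ_1=125, γ_2=182, γ_3=120, γ_4=25, γ_5=194, γ_6=24, γ_7=5, γ_8=157, γ_9=123, γ_10=1 (in table at j=0).
x = i·n + j = 10·15 + 0 = 150.
Check: 162^150 ≡ 9 (mod 197).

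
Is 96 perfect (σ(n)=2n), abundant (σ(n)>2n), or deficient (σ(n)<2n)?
abundant

Proper divisors of 96: sum = 1 + 2 + 3 + 4 + 6 + 8 + 12 + 16 + 24 + 32 + 48 = 156
Since 156 > 96, 96 is abundant.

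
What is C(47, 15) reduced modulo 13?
6

Using Lucas' theorem:
Write n=47 and k=15 in base 13:
n in base 13: [3, 8]
k in base 13: [1, 2]
C(47,15) mod 13 = ∏ C(n_i, k_i) mod 13
Digit binomials (mod 13): C(3,1) = 3; C(8,2) = 28 ≡ 2
Product: 3 × 2 = 6 ≡ 6 (mod 13)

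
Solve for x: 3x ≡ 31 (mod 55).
x ≡ 47 (mod 55)

gcd(3, 55) = 1, which divides 31, so solutions exist.
Find 3^(-1) mod 55 by the extended Euclidean algorithm:
55 = 18 × 3 + 1  ⟹  1 = (1)·55 + (-18)·3
So (-18)·3 ≡ 1 (mod 55), i.e. 3^(-1) ≡ -18 ≡ 37 (mod 55).
x ≡ 37 × 31 = 1147 ≡ 47 (mod 55).
Check: 3 × 47 = 141 ≡ 31 (mod 55).
Unique solution: x ≡ 47 (mod 55)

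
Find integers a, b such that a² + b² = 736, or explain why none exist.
Not possible

Factorization: 736 = 2^5 × 23
By Fermat: n is sum of two squares iff every prime p ≡ 3 (mod 4) appears to even power.
Prime(s) ≡ 3 (mod 4) with odd exponent: [(23, 1)]
Therefore 736 cannot be expressed as a² + b².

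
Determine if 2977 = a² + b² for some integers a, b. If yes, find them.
24² + 49² (a=24, b=49)

Factorization: 2977 = 13 × 229
By Fermat: n is sum of two squares iff every prime p ≡ 3 (mod 4) appears to even power.
All primes ≡ 3 (mod 4) appear to even power.
Search a = 0, 1, 2, … for 2977 - a² a perfect square: first hit at a = 24: 2977 - 576 = 2401 = 49².
2977 = 24² + 49² = 576 + 2401 ✓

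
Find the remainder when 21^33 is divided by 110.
21

Repeated squaring. Binary of 33 = 100001.
21^1 ≡ 21 (mod 110); 21^2 ≡ 1 (mod 110); 21^4 ≡ 1 (mod 110); 21^8 ≡ 1 (mod 110); 21^16 ≡ 1 (mod 110); 21^32 ≡ 1 (mod 110)
21^33 = 21^1 × 21^32 ≡ 21 (mod 110)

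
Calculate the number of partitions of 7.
15

p(n) counts ways to write n as a sum of positive integers (order ignored).
Examples: 7; 6 + 1; 5 + 2; 5 + 1 + 1; 4 + 3; ... (15 total)
p(7) = 15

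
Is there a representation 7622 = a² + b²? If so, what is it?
Not possible

Factorization: 7622 = 2 × 37 × 103
By Fermat: n is sum of two squares iff every prime p ≡ 3 (mod 4) appears to even power.
Prime(s) ≡ 3 (mod 4) with odd exponent: [(103, 1)]
Therefore 7622 cannot be expressed as a² + b².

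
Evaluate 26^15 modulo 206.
72

Repeated squaring. Binary of 15 = 1111.
26^1 ≡ 26 (mod 206); 26^2 ≡ 58 (mod 206); 26^4 ≡ 68 (mod 206); 26^8 ≡ 92 (mod 206)
26^15 = 26^1 × 26^2 × 26^4 × 26^8 ≡ 72 (mod 206)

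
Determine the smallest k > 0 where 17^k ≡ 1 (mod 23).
22

23 is prime, so ord(17) divides φ(23) = 22.
Divisors of 22: 1, 2, 11, 22.
Repeated squaring: 17^1 ≡ 17, 17^2 ≡ 13, 17^4 ≡ 8, 17^8 ≡ 18, 17^16 ≡ 2 (mod 23).
Test 17^d mod 23 for each divisor d in increasing order:
17^1 ≡ 17
17^2 ≡ 13
17^11 = 17^8·17^2·17^1 ≡ 22
17^22 = 17^16·17^4·17^2 ≡ 1  ← first divisor giving 1
The order is 22.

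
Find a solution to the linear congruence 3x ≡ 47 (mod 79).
x ≡ 42 (mod 79)

gcd(3, 79) = 1, which divides 47, so solutions exist.
Find 3^(-1) mod 79 by the extended Euclidean algorithm:
79 = 26 × 3 + 1  ⟹  1 = (1)·79 + (-26)·3
So (-26)·3 ≡ 1 (mod 79), i.e. 3^(-1) ≡ -26 ≡ 53 (mod 79).
x ≡ 53 × 47 = 2491 ≡ 42 (mod 79).
Check: 3 × 42 = 126 ≡ 47 (mod 79).
Unique solution: x ≡ 42 (mod 79)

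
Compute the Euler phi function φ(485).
384

485 = 5 × 97
φ(n) = n × ∏(1 - 1/p) for each prime p dividing n
φ(485) = 485 × (1 - 1/5) × (1 - 1/97) = 384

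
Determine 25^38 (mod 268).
241

Repeated squaring. Binary of 38 = 100110.
25^1 ≡ 25 (mod 268); 25^2 ≡ 89 (mod 268); 25^4 ≡ 149 (mod 268); 25^8 ≡ 225 (mod 268); 25^16 ≡ 241 (mod 268); 25^32 ≡ 193 (mod 268)
25^38 = 25^2 × 25^4 × 25^32 ≡ 241 (mod 268)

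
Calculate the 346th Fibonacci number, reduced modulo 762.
109

Matrix identity: Q^n = [[F_(n+1), F_n], [F_n, F_(n-1)]] with Q = [[1,1],[1,0]].
n = 346 = 101011010₂. Square-and-multiply, entries mod 762:
Q^1 = [[1,1],[1,0]]
Q^2 = (Q^1)² = [[2,1],[1,1]]
Q^5 = (Q^2)²·Q = [[8,5],[5,3]]
Q^10 = (Q^5)² = [[89,55],[55,34]]
Q^21 = (Q^10)²·Q = [[185,278],[278,669]]
Q^43 = (Q^21)²·Q = [[687,257],[257,430]]
Q^86 = (Q^43)² = [[46,557],[557,251]]
Q^173 = (Q^86)²·Q = [[20,707],[707,75]]
Q^346 = (Q^173)² = [[377,109],[109,268]]
F_346 mod 762 = Q^346[0][1] = 109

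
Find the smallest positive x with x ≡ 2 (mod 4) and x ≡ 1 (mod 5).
6

Using Chinese Remainder Theorem:
M = 4 × 5 = 20
M1 = 5, M2 = 4
y1 = 5^(-1) mod 4 = 1
y2 = 4^(-1) mod 5 = 4
x = (2×5×1 + 1×4×4) mod 20 = 6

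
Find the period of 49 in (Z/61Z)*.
30

61 is prime, so ord(49) divides φ(61) = 60.
Divisors of 60: 1, 2, 3, 4, 5, 6, 10, 12, 15, 20, 30, 60.
Repeated squaring: 49^1 ≡ 49, 49^2 ≡ 22, 49^4 ≡ 57, 49^8 ≡ 16, 49^16 ≡ 12, 49^32 ≡ 22 (mod 61).
Test 49^d mod 61 for each divisor d in increasing order:
49^1 ≡ 49
49^2 ≡ 22
49^3 = 49^2·49^1 ≡ 41
49^4 ≡ 57
49^5 = 49^4·49^1 ≡ 48
49^6 = 49^4·49^2 ≡ 34
49^10 = 49^8·49^2 ≡ 47
49^12 = 49^8·49^4 ≡ 58
49^15 = 49^8·49^4·49^2·49^1 ≡ 60
49^20 = 49^16·49^4 ≡ 13
49^30 = 49^16·49^8·49^4·49^2 ≡ 1  ← first divisor giving 1
The order is 30.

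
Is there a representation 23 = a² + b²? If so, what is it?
Not possible

Factorization: 23 = 23
By Fermat: n is sum of two squares iff every prime p ≡ 3 (mod 4) appears to even power.
Prime(s) ≡ 3 (mod 4) with odd exponent: [(23, 1)]
Therefore 23 cannot be expressed as a² + b².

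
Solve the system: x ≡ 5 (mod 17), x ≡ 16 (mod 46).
430

Using Chinese Remainder Theorem:
M = 17 × 46 = 782
M1 = 46, M2 = 17
y1 = 46^(-1) mod 17 = 10
y2 = 17^(-1) mod 46 = 19
x = (5×46×10 + 16×17×19) mod 782 = 430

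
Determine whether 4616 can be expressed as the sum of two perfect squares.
46² + 50² (a=46, b=50)

Factorization: 4616 = 2^3 × 577
By Fermat: n is sum of two squares iff every prime p ≡ 3 (mod 4) appears to even power.
All primes ≡ 3 (mod 4) appear to even power.
Search a = 0, 1, 2, … for 4616 - a² a perfect square: first hit at a = 46: 4616 - 2116 = 2500 = 50².
4616 = 46² + 50² = 2116 + 2500 ✓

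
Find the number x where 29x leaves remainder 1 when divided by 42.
29

gcd(29, 42) = 1, so the inverse exists.
Extended Euclidean algorithm on (42, 29):
42 = 1 × 29 + 13  ⟹  13 = (1)·42 + (-1)·29
29 = 2 × 13 + 3  ⟹  3 = (-2)·42 + (3)·29
13 = 4 × 3 + 1  ⟹  1 = (9)·42 + (-13)·29
So (-13)·29 ≡ 1 (mod 42), i.e. 29^(-1) ≡ -13 ≡ 29 (mod 42).
Check: 29 × 29 = 841 ≡ 1 (mod 42)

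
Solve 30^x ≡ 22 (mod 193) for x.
47

Baby-step giant-step with step n = ⌈√193⌉ = 14.
Baby steps 30^j mod 193 (j:value) for j=0..13: 0:1, 1:30, 2:128, 3:173, 4:172, 5:142, 6:14, 7:34, 8:55, 9:106, 10:92, 11:58, 12:3, 13:90.
Giant-step multiplier: 30^(-14) ≡ 30^(192-14) = 30^178 ≡ 96 (mod 193).
Giant steps γ_i = 22·96^i mod 193: γ_0=22, γ_1=182, γ_2=102, γ_3=142 (in table at j=5).
x = i·n + j = 3·14 + 5 = 47.
Check: 30^47 ≡ 22 (mod 193).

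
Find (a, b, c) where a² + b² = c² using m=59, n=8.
(3417, 944, 3545)

Euclid's formula: a = m² - n², b = 2mn, c = m² + n²
m = 59, n = 8
a = 59² - 8² = 3481 - 64 = 3417
b = 2 × 59 × 8 = 944
c = 59² + 8² = 3481 + 64 = 3545
Verification: 3417² + 944² = 11675889 + 891136 = 12567025 = 3545² ✓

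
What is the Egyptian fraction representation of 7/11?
1/2 + 1/8 + 1/88

Greedy algorithm:
7/11: ceiling(11/7) = 2, use 1/2
3/22: ceiling(22/3) = 8, use 1/8
1/88: ceiling(88/1) = 88, use 1/88
Result: 7/11 = 1/2 + 1/8 + 1/88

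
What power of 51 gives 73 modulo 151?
3

Baby-step giant-step with step n = ⌈√151⌉ = 13.
Baby steps 51^j mod 151 (j:value) for j=0..12: 0:1, 1:51, 2:34, 3:73, 4:99, 5:66, 6:44, 7:130, 8:137, 9:41, 10:128, 11:35, 12:124.
h = 73 is already in the table at j=3, so x = 3.
Check: 51^3 ≡ 73 (mod 151).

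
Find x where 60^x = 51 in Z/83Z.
24

Baby-step giant-step with step n = ⌈√83⌉ = 10.
Baby steps 60^j mod 83 (j:value) for j=0..9: 0:1, 1:60, 2:31, 3:34, 4:48, 5:58, 6:77, 7:55, 8:63, 9:45.
Giant-step multiplier: 60^(-10) ≡ 60^(82-10) = 60^72 ≡ 17 (mod 83).
Giant steps γ_i = 51·17^i mod 83: γ_0=51, γ_1=37, γ_2=48 (in table at j=4).
x = i·n + j = 2·10 + 4 = 24.
Check: 60^24 ≡ 51 (mod 83).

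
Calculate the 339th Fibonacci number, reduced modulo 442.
236

Matrix identity: Q^n = [[F_(n+1), F_n], [F_n, F_(n-1)]] with Q = [[1,1],[1,0]].
n = 339 = 101010011₂. Square-and-multiply, entries mod 442:
Q^1 = [[1,1],[1,0]]
Q^2 = (Q^1)² = [[2,1],[1,1]]
Q^5 = (Q^2)²·Q = [[8,5],[5,3]]
Q^10 = (Q^5)² = [[89,55],[55,34]]
Q^21 = (Q^10)²·Q = [[31,338],[338,135]]
Q^42 = (Q^21)² = [[285,416],[416,311]]
Q^84 = (Q^42)² = [[131,416],[416,157]]
Q^169 = (Q^84)²·Q = [[183,157],[157,26]]
Q^339 = (Q^169)²·Q = [[341,236],[236,105]]
F_339 mod 442 = Q^339[0][1] = 236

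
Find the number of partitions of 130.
5371315400

p(n) counts ways to write n as a sum of positive integers (order ignored).
Euler's pentagonal recurrence: p(k) = p(k-1) + p(k-2) - p(k-5) - p(k-7) + p(k-12) + p(k-15) - ... (offsets j(3j∓1)/2, signs ++--, p(0)=1, p(<0)=0).
DP table for k = 0..129: p(0)=1, p(1)=1, p(2)=2, p(3)=3, p(4)=5, p(5)=7, p(6)=11, p(7)=15, p(8)=22, p(9)=30, p(10)=42, p(11)=56, p(12)=77, p(13)=101, p(14)=135, p(15)=176, p(16)=231, p(17)=297, p(18)=385, p(19)=490, p(20)=627, p(21)=792, p(22)=1002, p(23)=1255, p(24)=1575, p(25)=1958, p(26)=2436, p(27)=3010, p(28)=3718, p(29)=4565, p(30)=5604, p(31)=6842, p(32)=8349, p(33)=10143, p(34)=12310, p(35)=14883, p(36)=17977, p(37)=21637, p(38)=26015, p(39)=31185, p(40)=37338, p(41)=44583, p(42)=53174, p(43)=63261, p(44)=75175, p(45)=89134, p(46)=105558, p(47)=124754, p(48)=147273, p(49)=173525, p(50)=204226, p(51)=239943, p(52)=281589, p(53)=329931, p(54)=386155, p(55)=451276, p(56)=526823, p(57)=614154, p(58)=715220, p(59)=831820, p(60)=966467, p(61)=1121505, p(62)=1300156, p(63)=1505499, p(64)=1741630, p(65)=2012558, p(66)=2323520, p(67)=2679689, p(68)=3087735, p(69)=3554345, p(70)=4087968, p(71)=4697205, p(72)=5392783, p(73)=6185689, p(74)=7089500, p(75)=8118264, p(76)=9289091, p(77)=10619863, p(78)=12132164, p(79)=13848650, p(80)=15796476, p(81)=18004327, p(82)=20506255, p(83)=23338469, p(84)=26543660, p(85)=30167357, p(86)=34262962, p(87)=38887673, p(88)=44108109, p(89)=49995925, p(90)=56634173, p(91)=64112359, p(92)=72533807, p(93)=82010177, p(94)=92669720, p(95)=104651419, p(96)=118114304, p(97)=133230930, p(98)=150198136, p(99)=169229875, p(100)=190569292, p(101)=214481126, p(102)=241265379, p(103)=271248950, p(104)=304801365, p(105)=342325709, p(106)=384276336, p(107)=431149389, p(108)=483502844, p(109)=541946240, p(110)=607163746, p(111)=679903203, p(112)=761002156, p(113)=851376628, p(114)=952050665, p(115)=1064144451, p(116)=1188908248, p(117)=1327710076, p(118)=1482074143, p(119)=1653668665, p(120)=1844349560, p(121)=2056148051, p(122)=2291320912, p(123)=2552338241, p(124)=2841940500, p(125)=3163127352, p(126)=3519222692, p(127)=3913864295, p(128)=4351078600, p(129)=4835271870.
Final step: p(130) = p(129) + p(128) - p(125) - p(123) + p(118) + p(115) - p(108) - p(104) + p(95) + p(90) - p(79) - p(73) + p(60) + p(53) - p(38) - p(30) + p(13) + p(4)
= 4835271870 + 4351078600 - 3163127352 - 2552338241 + 1482074143 + 1064144451 - 483502844 - 304801365 + 104651419 + 56634173 - 13848650 - 6185689 + 966467 + 329931 - 26015 - 5604 + 101 + 5
= 5371315400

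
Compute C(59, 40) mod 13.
2

Using Lucas' theorem:
Write n=59 and k=40 in base 13:
n in base 13: [4, 7]
k in base 13: [3, 1]
C(59,40) mod 13 = ∏ C(n_i, k_i) mod 13
Digit binomials (mod 13): C(4,3) = 4; C(7,1) = 7
Product: 4 × 7 = 28 ≡ 2 (mod 13)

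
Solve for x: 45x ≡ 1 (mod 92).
45

gcd(45, 92) = 1, so the inverse exists.
Extended Euclidean algorithm on (92, 45):
92 = 2 × 45 + 2  ⟹  2 = (1)·92 + (-2)·45
45 = 22 × 2 + 1  ⟹  1 = (-22)·92 + (45)·45
So (45)·45 ≡ 1 (mod 92), i.e. 45^(-1) ≡ 45 (mod 92).
Check: 45 × 45 = 2025 ≡ 1 (mod 92)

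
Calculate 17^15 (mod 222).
125

Repeated squaring. Binary of 15 = 1111.
17^1 ≡ 17 (mod 222); 17^2 ≡ 67 (mod 222); 17^4 ≡ 49 (mod 222); 17^8 ≡ 181 (mod 222)
17^15 = 17^1 × 17^2 × 17^4 × 17^8 ≡ 125 (mod 222)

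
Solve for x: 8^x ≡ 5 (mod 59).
2

Baby-step giant-step with step n = ⌈√59⌉ = 8.
Baby steps 8^j mod 59 (j:value) for j=0..7: 0:1, 1:8, 2:5, 3:40, 4:25, 5:23, 6:7, 7:56.
h = 5 is already in the table at j=2, so x = 2.
Check: 8^2 ≡ 5 (mod 59).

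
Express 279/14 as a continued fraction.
[19; 1, 13]

Euclidean algorithm steps:
279 = 19 × 14 + 13
14 = 1 × 13 + 1
13 = 13 × 1 + 0
Continued fraction: [19; 1, 13]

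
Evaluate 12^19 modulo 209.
12

Repeated squaring. Binary of 19 = 10011.
12^1 ≡ 12 (mod 209); 12^2 ≡ 144 (mod 209); 12^4 ≡ 45 (mod 209); 12^8 ≡ 144 (mod 209); 12^16 ≡ 45 (mod 209)
12^19 = 12^1 × 12^2 × 12^16 ≡ 12 (mod 209)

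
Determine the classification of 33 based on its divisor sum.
deficient

Proper divisors of 33: sum = 1 + 3 + 11 = 15
Since 15 < 33, 33 is deficient.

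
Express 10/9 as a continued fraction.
[1; 9]

Euclidean algorithm steps:
10 = 1 × 9 + 1
9 = 9 × 1 + 0
Continued fraction: [1; 9]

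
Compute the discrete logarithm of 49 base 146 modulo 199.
82

Baby-step giant-step with step n = ⌈√199⌉ = 15.
Baby steps 146^j mod 199 (j:value) for j=0..14: 0:1, 1:146, 2:23, 3:174, 4:131, 5:22, 6:28, 7:108, 8:47, 9:96, 10:86, 11:19, 12:187, 13:39, 14:122.
Giant-step multiplier: 146^(-15) ≡ 146^(198-15) = 146^183 ≡ 67 (mod 199).
Giant steps γ_i = 49·67^i mod 199: γ_0=49, γ_1=99, γ_2=66, γ_3=44, γ_4=162, γ_5=108 (in table at j=7).
x = i·n + j = 5·15 + 7 = 82.
Check: 146^82 ≡ 49 (mod 199).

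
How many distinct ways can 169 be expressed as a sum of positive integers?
250438925115

p(n) counts ways to write n as a sum of positive integers (order ignored).
Euler's pentagonal recurrence: p(k) = p(k-1) + p(k-2) - p(k-5) - p(k-7) + p(k-12) + p(k-15) - ... (offsets j(3j∓1)/2, signs ++--, p(0)=1, p(<0)=0).
DP table for k = 0..168: p(0)=1, p(1)=1, p(2)=2, p(3)=3, p(4)=5, p(5)=7, p(6)=11, p(7)=15, p(8)=22, p(9)=30, p(10)=42, p(11)=56, p(12)=77, p(13)=101, p(14)=135, p(15)=176, p(16)=231, p(17)=297, p(18)=385, p(19)=490, p(20)=627, p(21)=792, p(22)=1002, p(23)=1255, p(24)=1575, p(25)=1958, p(26)=2436, p(27)=3010, p(28)=3718, p(29)=4565, p(30)=5604, p(31)=6842, p(32)=8349, p(33)=10143, p(34)=12310, p(35)=14883, p(36)=17977, p(37)=21637, p(38)=26015, p(39)=31185, p(40)=37338, p(41)=44583, p(42)=53174, p(43)=63261, p(44)=75175, p(45)=89134, p(46)=105558, p(47)=124754, p(48)=147273, p(49)=173525, p(50)=204226, p(51)=239943, p(52)=281589, p(53)=329931, p(54)=386155, p(55)=451276, p(56)=526823, p(57)=614154, p(58)=715220, p(59)=831820, p(60)=966467, p(61)=1121505, p(62)=1300156, p(63)=1505499, p(64)=1741630, p(65)=2012558, p(66)=2323520, p(67)=2679689, p(68)=3087735, p(69)=3554345, p(70)=4087968, p(71)=4697205, p(72)=5392783, p(73)=6185689, p(74)=7089500, p(75)=8118264, p(76)=9289091, p(77)=10619863, p(78)=12132164, p(79)=13848650, p(80)=15796476, p(81)=18004327, p(82)=20506255, p(83)=23338469, p(84)=26543660, p(85)=30167357, p(86)=34262962, p(87)=38887673, p(88)=44108109, p(89)=49995925, p(90)=56634173, p(91)=64112359, p(92)=72533807, p(93)=82010177, p(94)=92669720, p(95)=104651419, p(96)=118114304, p(97)=133230930, p(98)=150198136, p(99)=169229875, p(100)=190569292, p(101)=214481126, p(102)=241265379, p(103)=271248950, p(104)=304801365, p(105)=342325709, p(106)=384276336, p(107)=431149389, p(108)=483502844, p(109)=541946240, p(110)=607163746, p(111)=679903203, p(112)=761002156, p(113)=851376628, p(114)=952050665, p(115)=1064144451, p(116)=1188908248, p(117)=1327710076, p(118)=1482074143, p(119)=1653668665, p(120)=1844349560, p(121)=2056148051, p(122)=2291320912, p(123)=2552338241, p(124)=2841940500, p(125)=3163127352, p(126)=3519222692, p(127)=3913864295, p(128)=4351078600, p(129)=4835271870, p(130)=5371315400, p(131)=5964539504, p(132)=6620830889, p(133)=7346629512, p(134)=8149040695, p(135)=9035836076, p(136)=10015581680, p(137)=11097645016, p(138)=12292341831, p(139)=13610949895, p(140)=15065878135, p(141)=16670689208, p(142)=18440293320, p(143)=20390982757, p(144)=22540654445, p(145)=24908858009, p(146)=27517052599, p(147)=30388671978, p(148)=33549419497, p(149)=37027355200, p(150)=40853235313, p(151)=45060624582, p(152)=49686288421, p(153)=54770336324, p(154)=60356673280, p(155)=66493182097, p(156)=73232243759, p(157)=80630964769, p(158)=88751778802, p(159)=97662728555, p(160)=107438159466, p(161)=118159068427, p(162)=129913904637, p(163)=142798995930, p(164)=156919475295, p(165)=172389800255, p(166)=189334822579, p(167)=207890420102, p(168)=228204732751.
Final step: p(169) = p(168) + p(167) - p(164) - p(162) + p(157) + p(154) - p(147) - p(143) + p(134) + p(129) - p(118) - p(112) + p(99) + p(92) - p(77) - p(69) + p(52) + p(43) - p(24) - p(14)
= 228204732751 + 207890420102 - 156919475295 - 129913904637 + 80630964769 + 60356673280 - 30388671978 - 20390982757 + 8149040695 + 4835271870 - 1482074143 - 761002156 + 169229875 + 72533807 - 10619863 - 3554345 + 281589 + 63261 - 1575 - 135
= 250438925115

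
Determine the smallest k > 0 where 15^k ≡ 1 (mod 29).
28

29 is prime, so ord(15) divides φ(29) = 28.
Divisors of 28: 1, 2, 4, 7, 14, 28.
Repeated squaring: 15^1 ≡ 15, 15^2 ≡ 22, 15^4 ≡ 20, 15^8 ≡ 23, 15^16 ≡ 7 (mod 29).
Test 15^d mod 29 for each divisor d in increasing order:
15^1 ≡ 15
15^2 ≡ 22
15^4 ≡ 20
15^7 = 15^4·15^2·15^1 ≡ 17
15^14 = 15^8·15^4·15^2 ≡ 28
15^28 = 15^16·15^8·15^4 ≡ 1  ← first divisor giving 1
The order is 28.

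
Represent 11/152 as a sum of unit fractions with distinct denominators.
1/14 + 1/1064

Greedy algorithm:
11/152: ceiling(152/11) = 14, use 1/14
1/1064: ceiling(1064/1) = 1064, use 1/1064
Result: 11/152 = 1/14 + 1/1064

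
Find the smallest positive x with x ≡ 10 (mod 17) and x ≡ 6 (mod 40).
486

Using Chinese Remainder Theorem:
M = 17 × 40 = 680
M1 = 40, M2 = 17
y1 = 40^(-1) mod 17 = 3
y2 = 17^(-1) mod 40 = 33
x = (10×40×3 + 6×17×33) mod 680 = 486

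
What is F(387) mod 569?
180

Matrix identity: Q^n = [[F_(n+1), F_n], [F_n, F_(n-1)]] with Q = [[1,1],[1,0]].
n = 387 = 110000011₂. Square-and-multiply, entries mod 569:
Q^1 = [[1,1],[1,0]]
Q^3 = (Q^1)²·Q = [[3,2],[2,1]]
Q^6 = (Q^3)² = [[13,8],[8,5]]
Q^12 = (Q^6)² = [[233,144],[144,89]]
Q^24 = (Q^12)² = [[486,279],[279,207]]
Q^48 = (Q^24)² = [[518,456],[456,62]]
Q^96 = (Q^48)² = [[7,464],[464,112]]
Q^193 = (Q^96)²·Q = [[286,263],[263,23]]
Q^387 = (Q^193)²·Q = [[80,180],[180,469]]
F_387 mod 569 = Q^387[0][1] = 180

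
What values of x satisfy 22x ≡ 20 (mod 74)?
x ≡ 11 (mod 37)

gcd(22, 74) = 2, which divides 20, so solutions exist.
Divide through by 2: 11x ≡ 10 (mod 37).
Find 11^(-1) mod 37 by the extended Euclidean algorithm:
37 = 3 × 11 + 4  ⟹  4 = (1)·37 + (-3)·11
11 = 2 × 4 + 3  ⟹  3 = (-2)·37 + (7)·11
4 = 1 × 3 + 1  ⟹  1 = (3)·37 + (-10)·11
So (-10)·11 ≡ 1 (mod 37), i.e. 11^(-1) ≡ -10 ≡ 27 (mod 37).
x ≡ 27 × 10 = 270 ≡ 11 (mod 37).
Check: 22 × 11 = 242 ≡ 20 (mod 74).
x ≡ 11 (mod 37), giving 2 solutions mod 74.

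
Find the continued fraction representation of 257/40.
[6; 2, 2, 1, 5]

Euclidean algorithm steps:
257 = 6 × 40 + 17
40 = 2 × 17 + 6
17 = 2 × 6 + 5
6 = 1 × 5 + 1
5 = 5 × 1 + 0
Continued fraction: [6; 2, 2, 1, 5]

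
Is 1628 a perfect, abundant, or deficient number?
deficient

Proper divisors of 1628: sum = 1 + 2 + 4 + 11 + 22 + 37 + 44 + 74 + 148 + 407 + 814 = 1564
Since 1564 < 1628, 1628 is deficient.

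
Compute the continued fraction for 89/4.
[22; 4]

Euclidean algorithm steps:
89 = 22 × 4 + 1
4 = 4 × 1 + 0
Continued fraction: [22; 4]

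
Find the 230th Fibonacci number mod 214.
163

Matrix identity: Q^n = [[F_(n+1), F_n], [F_n, F_(n-1)]] with Q = [[1,1],[1,0]].
n = 230 = 11100110₂. Square-and-multiply, entries mod 214:
Q^1 = [[1,1],[1,0]]
Q^3 = (Q^1)²·Q = [[3,2],[2,1]]
Q^7 = (Q^3)²·Q = [[21,13],[13,8]]
Q^14 = (Q^7)² = [[182,163],[163,19]]
Q^28 = (Q^14)² = [[201,21],[21,180]]
Q^57 = (Q^28)²·Q = [[51,182],[182,83]]
Q^115 = (Q^57)²·Q = [[193,201],[201,206]]
Q^230 = (Q^115)² = [[182,163],[163,19]]
F_230 mod 214 = Q^230[0][1] = 163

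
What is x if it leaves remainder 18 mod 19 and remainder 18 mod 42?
18

Using Chinese Remainder Theorem:
M = 19 × 42 = 798
M1 = 42, M2 = 19
y1 = 42^(-1) mod 19 = 5
y2 = 19^(-1) mod 42 = 31
x = (18×42×5 + 18×19×31) mod 798 = 18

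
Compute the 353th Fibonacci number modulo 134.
35

Matrix identity: Q^n = [[F_(n+1), F_n], [F_n, F_(n-1)]] with Q = [[1,1],[1,0]].
n = 353 = 101100001₂. Square-and-multiply, entries mod 134:
Q^1 = [[1,1],[1,0]]
Q^2 = (Q^1)² = [[2,1],[1,1]]
Q^5 = (Q^2)²·Q = [[8,5],[5,3]]
Q^11 = (Q^5)²·Q = [[10,89],[89,55]]
Q^22 = (Q^11)² = [[115,23],[23,92]]
Q^44 = (Q^22)² = [[86,71],[71,15]]
Q^88 = (Q^44)² = [[109,69],[69,40]]
Q^176 = (Q^88)² = [[26,97],[97,63]]
Q^353 = (Q^176)²·Q = [[92,35],[35,57]]
F_353 mod 134 = Q^353[0][1] = 35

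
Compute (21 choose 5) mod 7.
0

Using Lucas' theorem:
Write n=21 and k=5 in base 7:
n in base 7: [3, 0]
k in base 7: [0, 5]
C(21,5) mod 7 = ∏ C(n_i, k_i) mod 7
Digit binomials (mod 7): C(3,0) = 1; C(0,5) = 0 (k_i > n_i)
Product: 1 × 0 = 0 ≡ 0 (mod 7)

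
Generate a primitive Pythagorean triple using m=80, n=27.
(5671, 4320, 7129)

Euclid's formula: a = m² - n², b = 2mn, c = m² + n²
m = 80, n = 27
a = 80² - 27² = 6400 - 729 = 5671
b = 2 × 80 × 27 = 4320
c = 80² + 27² = 6400 + 729 = 7129
Verification: 5671² + 4320² = 32160241 + 18662400 = 50822641 = 7129² ✓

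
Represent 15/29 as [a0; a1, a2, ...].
[0; 1, 1, 14]

Euclidean algorithm steps:
15 = 0 × 29 + 15
29 = 1 × 15 + 14
15 = 1 × 14 + 1
14 = 14 × 1 + 0
Continued fraction: [0; 1, 1, 14]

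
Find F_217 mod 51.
1

Matrix identity: Q^n = [[F_(n+1), F_n], [F_n, F_(n-1)]] with Q = [[1,1],[1,0]].
n = 217 = 11011001₂. Square-and-multiply, entries mod 51:
Q^1 = [[1,1],[1,0]]
Q^3 = (Q^1)²·Q = [[3,2],[2,1]]
Q^6 = (Q^3)² = [[13,8],[8,5]]
Q^13 = (Q^6)²·Q = [[20,29],[29,42]]
Q^27 = (Q^13)²·Q = [[30,17],[17,13]]
Q^54 = (Q^27)² = [[16,17],[17,50]]
Q^108 = (Q^54)² = [[35,0],[0,35]]
Q^217 = (Q^108)²·Q = [[1,1],[1,0]]
F_217 mod 51 = Q^217[0][1] = 1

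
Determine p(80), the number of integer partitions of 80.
15796476

p(n) counts ways to write n as a sum of positive integers (order ignored).
Euler's pentagonal recurrence: p(k) = p(k-1) + p(k-2) - p(k-5) - p(k-7) + p(k-12) + p(k-15) - ... (offsets j(3j∓1)/2, signs ++--, p(0)=1, p(<0)=0).
DP table for k = 0..79: p(0)=1, p(1)=1, p(2)=2, p(3)=3, p(4)=5, p(5)=7, p(6)=11, p(7)=15, p(8)=22, p(9)=30, p(10)=42, p(11)=56, p(12)=77, p(13)=101, p(14)=135, p(15)=176, p(16)=231, p(17)=297, p(18)=385, p(19)=490, p(20)=627, p(21)=792, p(22)=1002, p(23)=1255, p(24)=1575, p(25)=1958, p(26)=2436, p(27)=3010, p(28)=3718, p(29)=4565, p(30)=5604, p(31)=6842, p(32)=8349, p(33)=10143, p(34)=12310, p(35)=14883, p(36)=17977, p(37)=21637, p(38)=26015, p(39)=31185, p(40)=37338, p(41)=44583, p(42)=53174, p(43)=63261, p(44)=75175, p(45)=89134, p(46)=105558, p(47)=124754, p(48)=147273, p(49)=173525, p(50)=204226, p(51)=239943, p(52)=281589, p(53)=329931, p(54)=386155, p(55)=451276, p(56)=526823, p(57)=614154, p(58)=715220, p(59)=831820, p(60)=966467, p(61)=1121505, p(62)=1300156, p(63)=1505499, p(64)=1741630, p(65)=2012558, p(66)=2323520, p(67)=2679689, p(68)=3087735, p(69)=3554345, p(70)=4087968, p(71)=4697205, p(72)=5392783, p(73)=6185689, p(74)=7089500, p(75)=8118264, p(76)=9289091, p(77)=10619863, p(78)=12132164, p(79)=13848650.
Final step: p(80) = p(79) + p(78) - p(75) - p(73) + p(68) + p(65) - p(58) - p(54) + p(45) + p(40) - p(29) - p(23) + p(10) + p(3)
= 13848650 + 12132164 - 8118264 - 6185689 + 3087735 + 2012558 - 715220 - 386155 + 89134 + 37338 - 4565 - 1255 + 42 + 3
= 15796476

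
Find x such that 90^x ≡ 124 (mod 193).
66

Baby-step giant-step with step n = ⌈√193⌉ = 14.
Baby steps 90^j mod 193 (j:value) for j=0..13: 0:1, 1:90, 2:187, 3:39, 4:36, 5:152, 6:170, 7:53, 8:138, 9:68, 10:137, 11:171, 12:143, 13:132.
Giant-step multiplier: 90^(-14) ≡ 90^(192-14) = 90^178 ≡ 92 (mod 193).
Giant steps γ_i = 124·92^i mod 193: γ_0=124, γ_1=21, γ_2=2, γ_3=184, γ_4=137 (in table at j=10).
x = i·n + j = 4·14 + 10 = 66.
Check: 90^66 ≡ 124 (mod 193).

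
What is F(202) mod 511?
195

Matrix identity: Q^n = [[F_(n+1), F_n], [F_n, F_(n-1)]] with Q = [[1,1],[1,0]].
n = 202 = 11001010₂. Square-and-multiply, entries mod 511:
Q^1 = [[1,1],[1,0]]
Q^3 = (Q^1)²·Q = [[3,2],[2,1]]
Q^6 = (Q^3)² = [[13,8],[8,5]]
Q^12 = (Q^6)² = [[233,144],[144,89]]
Q^25 = (Q^12)²·Q = [[286,419],[419,378]]
Q^50 = (Q^25)² = [[324,232],[232,92]]
Q^101 = (Q^50)²·Q = [[323,390],[390,444]]
Q^202 = (Q^101)² = [[418,195],[195,223]]
F_202 mod 511 = Q^202[0][1] = 195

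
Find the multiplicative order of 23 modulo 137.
136

137 is prime, so ord(23) divides φ(137) = 136.
Divisors of 136: 1, 2, 4, 8, 17, 34, 68, 136.
Repeated squaring: 23^1 ≡ 23, 23^2 ≡ 118, 23^4 ≡ 87, 23^8 ≡ 34, 23^16 ≡ 60, 23^32 ≡ 38, 23^64 ≡ 74, 23^128 ≡ 133 (mod 137).
Test 23^d mod 137 for each divisor d in increasing order:
23^1 ≡ 23
23^2 ≡ 118
23^4 ≡ 87
23^8 ≡ 34
23^17 = 23^16·23^1 ≡ 10
23^34 = 23^32·23^2 ≡ 100
23^68 = 23^64·23^4 ≡ 136
23^136 = 23^128·23^8 ≡ 1  ← first divisor giving 1
The order is 136.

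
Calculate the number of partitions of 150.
40853235313

p(n) counts ways to write n as a sum of positive integers (order ignored).
Euler's pentagonal recurrence: p(k) = p(k-1) + p(k-2) - p(k-5) - p(k-7) + p(k-12) + p(k-15) - ... (offsets j(3j∓1)/2, signs ++--, p(0)=1, p(<0)=0).
DP table for k = 0..149: p(0)=1, p(1)=1, p(2)=2, p(3)=3, p(4)=5, p(5)=7, p(6)=11, p(7)=15, p(8)=22, p(9)=30, p(10)=42, p(11)=56, p(12)=77, p(13)=101, p(14)=135, p(15)=176, p(16)=231, p(17)=297, p(18)=385, p(19)=490, p(20)=627, p(21)=792, p(22)=1002, p(23)=1255, p(24)=1575, p(25)=1958, p(26)=2436, p(27)=3010, p(28)=3718, p(29)=4565, p(30)=5604, p(31)=6842, p(32)=8349, p(33)=10143, p(34)=12310, p(35)=14883, p(36)=17977, p(37)=21637, p(38)=26015, p(39)=31185, p(40)=37338, p(41)=44583, p(42)=53174, p(43)=63261, p(44)=75175, p(45)=89134, p(46)=105558, p(47)=124754, p(48)=147273, p(49)=173525, p(50)=204226, p(51)=239943, p(52)=281589, p(53)=329931, p(54)=386155, p(55)=451276, p(56)=526823, p(57)=614154, p(58)=715220, p(59)=831820, p(60)=966467, p(61)=1121505, p(62)=1300156, p(63)=1505499, p(64)=1741630, p(65)=2012558, p(66)=2323520, p(67)=2679689, p(68)=3087735, p(69)=3554345, p(70)=4087968, p(71)=4697205, p(72)=5392783, p(73)=6185689, p(74)=7089500, p(75)=8118264, p(76)=9289091, p(77)=10619863, p(78)=12132164, p(79)=13848650, p(80)=15796476, p(81)=18004327, p(82)=20506255, p(83)=23338469, p(84)=26543660, p(85)=30167357, p(86)=34262962, p(87)=38887673, p(88)=44108109, p(89)=49995925, p(90)=56634173, p(91)=64112359, p(92)=72533807, p(93)=82010177, p(94)=92669720, p(95)=104651419, p(96)=118114304, p(97)=133230930, p(98)=150198136, p(99)=169229875, p(100)=190569292, p(101)=214481126, p(102)=241265379, p(103)=271248950, p(104)=304801365, p(105)=342325709, p(106)=384276336, p(107)=431149389, p(108)=483502844, p(109)=541946240, p(110)=607163746, p(111)=679903203, p(112)=761002156, p(113)=851376628, p(114)=952050665, p(115)=1064144451, p(116)=1188908248, p(117)=1327710076, p(118)=1482074143, p(119)=1653668665, p(120)=1844349560, p(121)=2056148051, p(122)=2291320912, p(123)=2552338241, p(124)=2841940500, p(125)=3163127352, p(126)=3519222692, p(127)=3913864295, p(128)=4351078600, p(129)=4835271870, p(130)=5371315400, p(131)=5964539504, p(132)=6620830889, p(133)=7346629512, p(134)=8149040695, p(135)=9035836076, p(136)=10015581680, p(137)=11097645016, p(138)=12292341831, p(139)=13610949895, p(140)=15065878135, p(141)=16670689208, p(142)=18440293320, p(143)=20390982757, p(144)=22540654445, p(145)=24908858009, p(146)=27517052599, p(147)=30388671978, p(148)=33549419497, p(149)=37027355200.
Final step: p(150) = p(149) + p(148) - p(145) - p(143) + p(138) + p(135) - p(128) - p(124) + p(115) + p(110) - p(99) - p(93) + p(80) + p(73) - p(58) - p(50) + p(33) + p(24) - p(5)
= 37027355200 + 33549419497 - 24908858009 - 20390982757 + 12292341831 + 9035836076 - 4351078600 - 2841940500 + 1064144451 + 607163746 - 169229875 - 82010177 + 15796476 + 6185689 - 715220 - 204226 + 10143 + 1575 - 7
= 40853235313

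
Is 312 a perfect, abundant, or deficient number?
abundant

Proper divisors of 312: sum = 1 + 2 + 3 + 4 + 6 + 8 + 12 + 13 + 24 + 26 + 39 + 52 + 78 + 104 + 156 = 528
Since 528 > 312, 312 is abundant.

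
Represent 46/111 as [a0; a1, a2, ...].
[0; 2, 2, 2, 2, 1, 2]

Euclidean algorithm steps:
46 = 0 × 111 + 46
111 = 2 × 46 + 19
46 = 2 × 19 + 8
19 = 2 × 8 + 3
8 = 2 × 3 + 2
3 = 1 × 2 + 1
2 = 2 × 1 + 0
Continued fraction: [0; 2, 2, 2, 2, 1, 2]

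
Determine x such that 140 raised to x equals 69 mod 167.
31

Baby-step giant-step with step n = ⌈√167⌉ = 13.
Baby steps 140^j mod 167 (j:value) for j=0..12: 0:1, 1:140, 2:61, 3:23, 4:47, 5:67, 6:28, 7:79, 8:38, 9:143, 10:147, 11:39, 12:116.
Giant-step multiplier: 140^(-13) ≡ 140^(166-13) = 140^153 ≡ 110 (mod 167).
Giant steps γ_i = 69·110^i mod 167: γ_0=69, γ_1=75, γ_2=67 (in table at j=5).
x = i·n + j = 2·13 + 5 = 31.
Check: 140^31 ≡ 69 (mod 167).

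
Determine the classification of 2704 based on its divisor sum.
abundant

Proper divisors of 2704: sum = 1 + 2 + 4 + 8 + 13 + 16 + 26 + 52 + 104 + 169 + 208 + 338 + 676 + 1352 = 2969
Since 2969 > 2704, 2704 is abundant.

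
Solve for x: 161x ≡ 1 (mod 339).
299

gcd(161, 339) = 1, so the inverse exists.
Extended Euclidean algorithm on (339, 161):
339 = 2 × 161 + 17  ⟹  17 = (1)·339 + (-2)·161
161 = 9 × 17 + 8  ⟹  8 = (-9)·339 + (19)·161
17 = 2 × 8 + 1  ⟹  1 = (19)·339 + (-40)·161
So (-40)·161 ≡ 1 (mod 339), i.e. 161^(-1) ≡ -40 ≡ 299 (mod 339).
Check: 161 × 299 = 48139 ≡ 1 (mod 339)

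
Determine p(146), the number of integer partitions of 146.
27517052599

p(n) counts ways to write n as a sum of positive integers (order ignored).
Euler's pentagonal recurrence: p(k) = p(k-1) + p(k-2) - p(k-5) - p(k-7) + p(k-12) + p(k-15) - ... (offsets j(3j∓1)/2, signs ++--, p(0)=1, p(<0)=0).
DP table for k = 0..145: p(0)=1, p(1)=1, p(2)=2, p(3)=3, p(4)=5, p(5)=7, p(6)=11, p(7)=15, p(8)=22, p(9)=30, p(10)=42, p(11)=56, p(12)=77, p(13)=101, p(14)=135, p(15)=176, p(16)=231, p(17)=297, p(18)=385, p(19)=490, p(20)=627, p(21)=792, p(22)=1002, p(23)=1255, p(24)=1575, p(25)=1958, p(26)=2436, p(27)=3010, p(28)=3718, p(29)=4565, p(30)=5604, p(31)=6842, p(32)=8349, p(33)=10143, p(34)=12310, p(35)=14883, p(36)=17977, p(37)=21637, p(38)=26015, p(39)=31185, p(40)=37338, p(41)=44583, p(42)=53174, p(43)=63261, p(44)=75175, p(45)=89134, p(46)=105558, p(47)=124754, p(48)=147273, p(49)=173525, p(50)=204226, p(51)=239943, p(52)=281589, p(53)=329931, p(54)=386155, p(55)=451276, p(56)=526823, p(57)=614154, p(58)=715220, p(59)=831820, p(60)=966467, p(61)=1121505, p(62)=1300156, p(63)=1505499, p(64)=1741630, p(65)=2012558, p(66)=2323520, p(67)=2679689, p(68)=3087735, p(69)=3554345, p(70)=4087968, p(71)=4697205, p(72)=5392783, p(73)=6185689, p(74)=7089500, p(75)=8118264, p(76)=9289091, p(77)=10619863, p(78)=12132164, p(79)=13848650, p(80)=15796476, p(81)=18004327, p(82)=20506255, p(83)=23338469, p(84)=26543660, p(85)=30167357, p(86)=34262962, p(87)=38887673, p(88)=44108109, p(89)=49995925, p(90)=56634173, p(91)=64112359, p(92)=72533807, p(93)=82010177, p(94)=92669720, p(95)=104651419, p(96)=118114304, p(97)=133230930, p(98)=150198136, p(99)=169229875, p(100)=190569292, p(101)=214481126, p(102)=241265379, p(103)=271248950, p(104)=304801365, p(105)=342325709, p(106)=384276336, p(107)=431149389, p(108)=483502844, p(109)=541946240, p(110)=607163746, p(111)=679903203, p(112)=761002156, p(113)=851376628, p(114)=952050665, p(115)=1064144451, p(116)=1188908248, p(117)=1327710076, p(118)=1482074143, p(119)=1653668665, p(120)=1844349560, p(121)=2056148051, p(122)=2291320912, p(123)=2552338241, p(124)=2841940500, p(125)=3163127352, p(126)=3519222692, p(127)=3913864295, p(128)=4351078600, p(129)=4835271870, p(130)=5371315400, p(131)=5964539504, p(132)=6620830889, p(133)=7346629512, p(134)=8149040695, p(135)=9035836076, p(136)=10015581680, p(137)=11097645016, p(138)=12292341831, p(139)=13610949895, p(140)=15065878135, p(141)=16670689208, p(142)=18440293320, p(143)=20390982757, p(144)=22540654445, p(145)=24908858009.
Final step: p(146) = p(145) + p(144) - p(141) - p(139) + p(134) + p(131) - p(124) - p(120) + p(111) + p(106) - p(95) - p(89) + p(76) + p(69) - p(54) - p(46) + p(29) + p(20) - p(1)
= 24908858009 + 22540654445 - 16670689208 - 13610949895 + 8149040695 + 5964539504 - 2841940500 - 1844349560 + 679903203 + 384276336 - 104651419 - 49995925 + 9289091 + 3554345 - 386155 - 105558 + 4565 + 627 - 1
= 27517052599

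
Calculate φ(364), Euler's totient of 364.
144

364 = 2^2 × 7 × 13
φ(n) = n × ∏(1 - 1/p) for each prime p dividing n
φ(364) = 364 × (1 - 1/2) × (1 - 1/7) × (1 - 1/13) = 144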